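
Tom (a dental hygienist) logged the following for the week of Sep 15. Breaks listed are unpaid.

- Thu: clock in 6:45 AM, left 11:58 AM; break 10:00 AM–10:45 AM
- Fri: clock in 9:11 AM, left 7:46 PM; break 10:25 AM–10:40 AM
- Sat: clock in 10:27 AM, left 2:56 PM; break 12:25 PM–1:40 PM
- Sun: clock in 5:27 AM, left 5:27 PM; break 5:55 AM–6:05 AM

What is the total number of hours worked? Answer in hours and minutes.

29 h 52 min

Thu: 6:45 AM–11:58 AM = 5 h 13 min; less 45 min break → 4 h 28 min
Fri: 9:11 AM–7:46 PM = 10 h 35 min; less 15 min break → 10 h 20 min
Sat: 10:27 AM–2:56 PM = 4 h 29 min; less 75 min break → 3 h 14 min
Sun: 5:27 AM–5:27 PM = 12 h 0 min; less 10 min break → 11 h 50 min
Total: 4 h 28 min + 10 h 20 min + 3 h 14 min + 11 h 50 min = 29 h 52 min.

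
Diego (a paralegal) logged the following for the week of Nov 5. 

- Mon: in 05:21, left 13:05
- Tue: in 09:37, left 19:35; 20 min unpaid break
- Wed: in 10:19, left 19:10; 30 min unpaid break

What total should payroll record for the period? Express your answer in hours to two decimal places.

25.72 hours

Mon: 05:21–13:05 = 7 h 44 min
Tue: 09:37–19:35 = 9 h 58 min; less 20 min break → 9 h 38 min
Wed: 10:19–19:10 = 8 h 51 min; less 30 min break → 8 h 21 min
Total: 7 h 44 min + 9 h 38 min + 8 h 21 min = 25 h 43 min.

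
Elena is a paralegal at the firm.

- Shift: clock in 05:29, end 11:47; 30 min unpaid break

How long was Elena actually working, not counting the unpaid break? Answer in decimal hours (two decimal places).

5.80 hours

Shift: 05:29–11:47 = 6 h 18 min; less 30 min break → 5 h 48 min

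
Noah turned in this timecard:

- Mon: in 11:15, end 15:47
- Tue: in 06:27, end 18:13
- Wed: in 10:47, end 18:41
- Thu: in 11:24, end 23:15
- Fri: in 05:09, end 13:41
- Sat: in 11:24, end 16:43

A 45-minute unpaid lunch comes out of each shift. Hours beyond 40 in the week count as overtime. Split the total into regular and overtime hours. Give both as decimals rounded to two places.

Regular 40.00 hours, overtime 5.40 hours

Mon: 11:15–15:47 = 4 h 32 min; less 45 min break → 3 h 47 min
Tue: 06:27–18:13 = 11 h 46 min; less 45 min break → 11 h 1 min
Wed: 10:47–18:41 = 7 h 54 min; less 45 min break → 7 h 9 min
Thu: 11:24–23:15 = 11 h 51 min; less 45 min break → 11 h 6 min
Fri: 05:09–13:41 = 8 h 32 min; less 45 min break → 7 h 47 min
Sat: 11:24–16:43 = 5 h 19 min; less 45 min break → 4 h 34 min
Total worked: 45 h 24 min = 45.40 h.
Threshold 40 h → overtime 5 h 24 min, regular 40 h 0 min.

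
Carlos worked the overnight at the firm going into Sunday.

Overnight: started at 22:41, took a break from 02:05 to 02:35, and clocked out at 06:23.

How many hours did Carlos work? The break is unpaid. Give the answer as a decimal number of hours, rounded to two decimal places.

Overnight: 22:41 → midnight = 1 h 19 min; midnight → 06:23 = 6 h 23 min; span 7 h 42 min; less 30 min break → 7 h 12 min

7.20 hours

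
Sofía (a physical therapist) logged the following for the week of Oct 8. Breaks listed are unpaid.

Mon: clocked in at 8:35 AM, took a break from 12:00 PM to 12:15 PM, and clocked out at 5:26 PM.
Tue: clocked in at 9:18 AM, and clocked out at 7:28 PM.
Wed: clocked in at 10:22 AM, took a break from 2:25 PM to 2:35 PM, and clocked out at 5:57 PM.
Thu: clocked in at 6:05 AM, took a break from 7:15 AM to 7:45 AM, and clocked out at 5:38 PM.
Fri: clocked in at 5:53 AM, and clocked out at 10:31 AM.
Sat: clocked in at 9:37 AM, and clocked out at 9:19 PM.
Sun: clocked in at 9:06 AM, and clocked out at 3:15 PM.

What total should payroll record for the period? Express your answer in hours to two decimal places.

Mon: 8:35 AM–5:26 PM = 8 h 51 min; less 15 min break → 8 h 36 min
Tue: 9:18 AM–7:28 PM = 10 h 10 min
Wed: 10:22 AM–5:57 PM = 7 h 35 min; less 10 min break → 7 h 25 min
Thu: 6:05 AM–5:38 PM = 11 h 33 min; less 30 min break → 11 h 3 min
Fri: 5:53 AM–10:31 AM = 4 h 38 min
Sat: 9:37 AM–9:19 PM = 11 h 42 min
Sun: 9:06 AM–3:15 PM = 6 h 9 min
Total: 8 h 36 min + 10 h 10 min + 7 h 25 min + 11 h 3 min + 4 h 38 min + 11 h 42 min + 6 h 9 min = 59 h 43 min.

59.72 hours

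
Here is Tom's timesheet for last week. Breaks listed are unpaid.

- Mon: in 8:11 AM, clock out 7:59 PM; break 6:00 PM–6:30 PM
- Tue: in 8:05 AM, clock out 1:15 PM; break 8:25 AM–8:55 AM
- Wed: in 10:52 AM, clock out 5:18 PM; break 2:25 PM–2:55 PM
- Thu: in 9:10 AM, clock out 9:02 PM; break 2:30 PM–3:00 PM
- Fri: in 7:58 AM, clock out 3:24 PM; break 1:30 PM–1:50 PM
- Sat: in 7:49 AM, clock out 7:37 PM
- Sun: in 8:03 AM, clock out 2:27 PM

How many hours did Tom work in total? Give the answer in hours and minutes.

58 h 34 min

Mon: 8:11 AM–7:59 PM = 11 h 48 min; less 30 min break → 11 h 18 min
Tue: 8:05 AM–1:15 PM = 5 h 10 min; less 30 min break → 4 h 40 min
Wed: 10:52 AM–5:18 PM = 6 h 26 min; less 30 min break → 5 h 56 min
Thu: 9:10 AM–9:02 PM = 11 h 52 min; less 30 min break → 11 h 22 min
Fri: 7:58 AM–3:24 PM = 7 h 26 min; less 20 min break → 7 h 6 min
Sat: 7:49 AM–7:37 PM = 11 h 48 min
Sun: 8:03 AM–2:27 PM = 6 h 24 min
Total: 11 h 18 min + 4 h 40 min + 5 h 56 min + 11 h 22 min + 7 h 6 min + 11 h 48 min + 6 h 24 min = 58 h 34 min.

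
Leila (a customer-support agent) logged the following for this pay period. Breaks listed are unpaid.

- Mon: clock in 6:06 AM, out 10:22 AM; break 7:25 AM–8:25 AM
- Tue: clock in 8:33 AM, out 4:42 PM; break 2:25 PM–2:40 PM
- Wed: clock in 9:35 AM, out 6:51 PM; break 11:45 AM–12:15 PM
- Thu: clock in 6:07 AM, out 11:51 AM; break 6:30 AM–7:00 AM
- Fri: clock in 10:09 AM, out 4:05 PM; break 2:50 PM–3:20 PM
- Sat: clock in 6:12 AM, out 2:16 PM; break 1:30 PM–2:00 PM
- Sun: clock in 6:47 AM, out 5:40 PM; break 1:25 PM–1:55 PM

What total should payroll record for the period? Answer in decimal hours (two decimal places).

Mon: 6:06 AM–10:22 AM = 4 h 16 min; less 60 min break → 3 h 16 min
Tue: 8:33 AM–4:42 PM = 8 h 9 min; less 15 min break → 7 h 54 min
Wed: 9:35 AM–6:51 PM = 9 h 16 min; less 30 min break → 8 h 46 min
Thu: 6:07 AM–11:51 AM = 5 h 44 min; less 30 min break → 5 h 14 min
Fri: 10:09 AM–4:05 PM = 5 h 56 min; less 30 min break → 5 h 26 min
Sat: 6:12 AM–2:16 PM = 8 h 4 min; less 30 min break → 7 h 34 min
Sun: 6:47 AM–5:40 PM = 10 h 53 min; less 30 min break → 10 h 23 min
Total: 3 h 16 min + 7 h 54 min + 8 h 46 min + 5 h 14 min + 5 h 26 min + 7 h 34 min + 10 h 23 min = 48 h 33 min.

48.55 hours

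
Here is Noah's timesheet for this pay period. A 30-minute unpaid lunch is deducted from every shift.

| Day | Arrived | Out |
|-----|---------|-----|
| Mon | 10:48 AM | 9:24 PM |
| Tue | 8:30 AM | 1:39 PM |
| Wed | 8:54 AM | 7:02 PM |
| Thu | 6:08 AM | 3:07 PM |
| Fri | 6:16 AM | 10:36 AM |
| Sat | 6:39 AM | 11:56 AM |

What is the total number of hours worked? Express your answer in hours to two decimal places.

Mon: 10:48 AM–9:24 PM = 10 h 36 min; less 30 min break → 10 h 6 min
Tue: 8:30 AM–1:39 PM = 5 h 9 min; less 30 min break → 4 h 39 min
Wed: 8:54 AM–7:02 PM = 10 h 8 min; less 30 min break → 9 h 38 min
Thu: 6:08 AM–3:07 PM = 8 h 59 min; less 30 min break → 8 h 29 min
Fri: 6:16 AM–10:36 AM = 4 h 20 min; less 30 min break → 3 h 50 min
Sat: 6:39 AM–11:56 AM = 5 h 17 min; less 30 min break → 4 h 47 min
Total: 10 h 6 min + 4 h 39 min + 9 h 38 min + 8 h 29 min + 3 h 50 min + 4 h 47 min = 41 h 29 min.

41.48 hours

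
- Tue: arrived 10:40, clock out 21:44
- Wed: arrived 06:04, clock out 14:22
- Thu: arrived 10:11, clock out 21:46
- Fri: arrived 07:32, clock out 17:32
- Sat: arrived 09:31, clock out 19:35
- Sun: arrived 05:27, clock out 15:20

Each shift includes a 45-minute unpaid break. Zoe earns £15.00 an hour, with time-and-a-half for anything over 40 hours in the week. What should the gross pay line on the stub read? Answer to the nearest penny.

Tue: 10:40–21:44 = 11 h 4 min; less 45 min break → 10 h 19 min
Wed: 06:04–14:22 = 8 h 18 min; less 45 min break → 7 h 33 min
Thu: 10:11–21:46 = 11 h 35 min; less 45 min break → 10 h 50 min
Fri: 07:32–17:32 = 10 h 0 min; less 45 min break → 9 h 15 min
Sat: 09:31–19:35 = 10 h 4 min; less 45 min break → 9 h 19 min
Sun: 05:27–15:20 = 9 h 53 min; less 45 min break → 9 h 8 min
Total worked: 56 h 24 min = 3384 min.
Regular 40 h 0 min = 2400 min at £15.00/h; overtime 16 h 24 min = 984 min at £22.50/h.
Pay = (2400 × £15.00 + 984 × £22.50) ÷ 60 = £969.00.

£969.00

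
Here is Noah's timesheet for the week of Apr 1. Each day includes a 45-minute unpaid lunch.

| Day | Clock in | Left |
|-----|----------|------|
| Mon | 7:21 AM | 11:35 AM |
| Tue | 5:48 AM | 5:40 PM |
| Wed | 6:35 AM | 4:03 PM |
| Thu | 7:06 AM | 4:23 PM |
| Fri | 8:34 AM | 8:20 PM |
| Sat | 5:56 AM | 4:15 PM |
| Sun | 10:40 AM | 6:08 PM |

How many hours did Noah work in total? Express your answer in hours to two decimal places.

Mon: 7:21 AM–11:35 AM = 4 h 14 min; less 45 min break → 3 h 29 min
Tue: 5:48 AM–5:40 PM = 11 h 52 min; less 45 min break → 11 h 7 min
Wed: 6:35 AM–4:03 PM = 9 h 28 min; less 45 min break → 8 h 43 min
Thu: 7:06 AM–4:23 PM = 9 h 17 min; less 45 min break → 8 h 32 min
Fri: 8:34 AM–8:20 PM = 11 h 46 min; less 45 min break → 11 h 1 min
Sat: 5:56 AM–4:15 PM = 10 h 19 min; less 45 min break → 9 h 34 min
Sun: 10:40 AM–6:08 PM = 7 h 28 min; less 45 min break → 6 h 43 min
Total: 3 h 29 min + 11 h 7 min + 8 h 43 min + 8 h 32 min + 11 h 1 min + 9 h 34 min + 6 h 43 min = 59 h 9 min.

59.15 hours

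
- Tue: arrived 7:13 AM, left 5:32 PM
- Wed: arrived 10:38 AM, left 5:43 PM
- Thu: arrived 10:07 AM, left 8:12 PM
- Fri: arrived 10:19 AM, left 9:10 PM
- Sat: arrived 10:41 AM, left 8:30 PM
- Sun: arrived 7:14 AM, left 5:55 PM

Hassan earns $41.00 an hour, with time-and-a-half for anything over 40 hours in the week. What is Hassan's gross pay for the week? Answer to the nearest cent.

$2798.25

Tue: 7:13 AM–5:32 PM = 10 h 19 min
Wed: 10:38 AM–5:43 PM = 7 h 5 min
Thu: 10:07 AM–8:12 PM = 10 h 5 min
Fri: 10:19 AM–9:10 PM = 10 h 51 min
Sat: 10:41 AM–8:30 PM = 9 h 49 min
Sun: 7:14 AM–5:55 PM = 10 h 41 min
Total worked: 58 h 50 min = 3530 min.
Regular 40 h 0 min = 2400 min at $41.00/h; overtime 18 h 50 min = 1130 min at $61.50/h.
Pay = (2400 × $41.00 + 1130 × $61.50) ÷ 60 = $2798.25.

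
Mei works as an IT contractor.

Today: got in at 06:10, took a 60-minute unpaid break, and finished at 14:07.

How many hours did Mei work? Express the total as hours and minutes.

6 h 57 min

Today: 06:10–14:07 = 7 h 57 min; less 60 min break → 6 h 57 min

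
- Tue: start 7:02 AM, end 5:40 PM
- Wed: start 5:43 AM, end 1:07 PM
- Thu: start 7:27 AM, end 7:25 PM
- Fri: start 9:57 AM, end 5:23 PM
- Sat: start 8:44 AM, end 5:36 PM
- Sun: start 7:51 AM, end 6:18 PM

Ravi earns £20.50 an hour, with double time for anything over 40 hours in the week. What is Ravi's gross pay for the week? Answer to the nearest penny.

Tue: 7:02 AM–5:40 PM = 10 h 38 min
Wed: 5:43 AM–1:07 PM = 7 h 24 min
Thu: 7:27 AM–7:25 PM = 11 h 58 min
Fri: 9:57 AM–5:23 PM = 7 h 26 min
Sat: 8:44 AM–5:36 PM = 8 h 52 min
Sun: 7:51 AM–6:18 PM = 10 h 27 min
Total worked: 56 h 45 min = 3405 min.
Regular 40 h 0 min = 2400 min at £20.50/h; overtime 16 h 45 min = 1005 min at £41.00/h.
Pay = (2400 × £20.50 + 1005 × £41.00) ÷ 60 = £1506.75.

£1506.75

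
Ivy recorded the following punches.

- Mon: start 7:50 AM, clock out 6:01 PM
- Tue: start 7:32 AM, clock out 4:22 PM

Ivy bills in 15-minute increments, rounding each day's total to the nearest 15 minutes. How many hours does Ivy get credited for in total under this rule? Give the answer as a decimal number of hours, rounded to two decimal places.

Mon: 7:50 AM–6:01 PM = 10 h 11 min → rounds to 10 h 15 min
Tue: 7:32 AM–4:22 PM = 8 h 50 min → rounds to 8 h 45 min
Total credited: 19 h 0 min.

19.00 hours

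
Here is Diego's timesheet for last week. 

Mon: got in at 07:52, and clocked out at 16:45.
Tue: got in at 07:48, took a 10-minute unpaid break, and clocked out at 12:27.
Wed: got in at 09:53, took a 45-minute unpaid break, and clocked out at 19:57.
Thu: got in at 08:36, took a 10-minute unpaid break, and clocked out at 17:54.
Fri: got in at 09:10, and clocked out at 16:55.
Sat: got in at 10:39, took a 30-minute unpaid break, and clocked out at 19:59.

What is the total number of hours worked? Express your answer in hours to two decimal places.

48.40 hours

Mon: 07:52–16:45 = 8 h 53 min
Tue: 07:48–12:27 = 4 h 39 min; less 10 min break → 4 h 29 min
Wed: 09:53–19:57 = 10 h 4 min; less 45 min break → 9 h 19 min
Thu: 08:36–17:54 = 9 h 18 min; less 10 min break → 9 h 8 min
Fri: 09:10–16:55 = 7 h 45 min
Sat: 10:39–19:59 = 9 h 20 min; less 30 min break → 8 h 50 min
Total: 8 h 53 min + 4 h 29 min + 9 h 19 min + 9 h 8 min + 7 h 45 min + 8 h 50 min = 48 h 24 min.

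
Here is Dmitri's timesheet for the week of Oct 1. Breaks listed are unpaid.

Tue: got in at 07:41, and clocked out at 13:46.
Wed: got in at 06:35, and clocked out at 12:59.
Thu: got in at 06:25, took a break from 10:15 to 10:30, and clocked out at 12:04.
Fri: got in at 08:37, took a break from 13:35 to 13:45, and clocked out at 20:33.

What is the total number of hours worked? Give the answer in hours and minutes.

Tue: 07:41–13:46 = 6 h 5 min
Wed: 06:35–12:59 = 6 h 24 min
Thu: 06:25–12:04 = 5 h 39 min; less 15 min break → 5 h 24 min
Fri: 08:37–20:33 = 11 h 56 min; less 10 min break → 11 h 46 min
Total: 6 h 5 min + 6 h 24 min + 5 h 24 min + 11 h 46 min = 29 h 39 min.

29 h 39 min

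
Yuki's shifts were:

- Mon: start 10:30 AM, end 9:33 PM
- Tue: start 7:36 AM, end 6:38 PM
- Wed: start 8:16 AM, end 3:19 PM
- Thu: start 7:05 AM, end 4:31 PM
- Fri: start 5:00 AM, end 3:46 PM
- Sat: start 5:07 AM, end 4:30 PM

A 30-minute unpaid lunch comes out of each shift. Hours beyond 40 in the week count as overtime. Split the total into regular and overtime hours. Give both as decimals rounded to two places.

Regular 40.00 hours, overtime 17.72 hours

Mon: 10:30 AM–9:33 PM = 11 h 3 min; less 30 min break → 10 h 33 min
Tue: 7:36 AM–6:38 PM = 11 h 2 min; less 30 min break → 10 h 32 min
Wed: 8:16 AM–3:19 PM = 7 h 3 min; less 30 min break → 6 h 33 min
Thu: 7:05 AM–4:31 PM = 9 h 26 min; less 30 min break → 8 h 56 min
Fri: 5:00 AM–3:46 PM = 10 h 46 min; less 30 min break → 10 h 16 min
Sat: 5:07 AM–4:30 PM = 11 h 23 min; less 30 min break → 10 h 53 min
Total worked: 57 h 43 min = 57.72 h.
Threshold 40 h → overtime 17 h 43 min, regular 40 h 0 min.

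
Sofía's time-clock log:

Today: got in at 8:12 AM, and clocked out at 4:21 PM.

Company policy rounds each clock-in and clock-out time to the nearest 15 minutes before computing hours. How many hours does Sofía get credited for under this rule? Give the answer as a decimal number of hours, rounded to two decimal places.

Today: in 8:12 AM→8:15 AM, out 4:21 PM→4:15 PM; 8 h 0 min

8.00 hours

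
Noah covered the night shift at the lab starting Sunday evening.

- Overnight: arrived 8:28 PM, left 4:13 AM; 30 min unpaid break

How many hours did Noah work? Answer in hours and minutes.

7 h 15 min

Overnight: 8:28 PM → midnight = 3 h 32 min; midnight → 4:13 AM = 4 h 13 min; span 7 h 45 min; less 30 min break → 7 h 15 min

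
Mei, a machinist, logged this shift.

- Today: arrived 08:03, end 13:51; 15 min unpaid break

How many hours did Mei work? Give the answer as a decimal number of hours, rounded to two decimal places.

Today: 08:03–13:51 = 5 h 48 min; less 15 min break → 5 h 33 min

5.55 hours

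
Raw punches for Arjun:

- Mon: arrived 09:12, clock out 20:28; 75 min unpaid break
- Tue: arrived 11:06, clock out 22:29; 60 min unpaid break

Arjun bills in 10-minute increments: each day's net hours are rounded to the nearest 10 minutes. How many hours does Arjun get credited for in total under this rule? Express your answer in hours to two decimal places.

Mon: 09:12–20:28 = 11 h 16 min − 75 min = 10 h 1 min → rounds to 10 h 0 min
Tue: 11:06–22:29 = 11 h 23 min − 60 min = 10 h 23 min → rounds to 10 h 20 min
Total credited: 20 h 20 min.

20.33 hours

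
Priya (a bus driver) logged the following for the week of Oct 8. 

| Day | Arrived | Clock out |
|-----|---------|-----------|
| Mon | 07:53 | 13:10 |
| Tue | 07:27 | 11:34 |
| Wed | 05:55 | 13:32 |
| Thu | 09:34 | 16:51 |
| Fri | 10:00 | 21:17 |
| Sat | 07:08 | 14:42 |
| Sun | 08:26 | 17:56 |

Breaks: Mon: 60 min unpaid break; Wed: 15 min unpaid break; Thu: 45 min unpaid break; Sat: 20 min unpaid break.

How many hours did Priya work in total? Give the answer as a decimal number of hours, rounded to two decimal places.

Mon: 07:53–13:10 = 5 h 17 min; less 60 min break → 4 h 17 min
Tue: 07:27–11:34 = 4 h 7 min
Wed: 05:55–13:32 = 7 h 37 min; less 15 min break → 7 h 22 min
Thu: 09:34–16:51 = 7 h 17 min; less 45 min break → 6 h 32 min
Fri: 10:00–21:17 = 11 h 17 min
Sat: 07:08–14:42 = 7 h 34 min; less 20 min break → 7 h 14 min
Sun: 08:26–17:56 = 9 h 30 min
Total: 4 h 17 min + 4 h 7 min + 7 h 22 min + 6 h 32 min + 11 h 17 min + 7 h 14 min + 9 h 30 min = 50 h 19 min.

50.32 hours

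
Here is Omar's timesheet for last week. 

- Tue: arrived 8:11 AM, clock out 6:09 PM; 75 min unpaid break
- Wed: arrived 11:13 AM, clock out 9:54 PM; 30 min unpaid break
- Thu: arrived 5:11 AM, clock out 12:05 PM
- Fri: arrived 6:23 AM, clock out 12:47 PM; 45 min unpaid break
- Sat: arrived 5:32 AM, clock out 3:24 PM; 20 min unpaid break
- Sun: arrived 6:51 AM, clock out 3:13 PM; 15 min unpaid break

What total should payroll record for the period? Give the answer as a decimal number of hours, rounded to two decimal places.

49.10 hours

Tue: 8:11 AM–6:09 PM = 9 h 58 min; less 75 min break → 8 h 43 min
Wed: 11:13 AM–9:54 PM = 10 h 41 min; less 30 min break → 10 h 11 min
Thu: 5:11 AM–12:05 PM = 6 h 54 min
Fri: 6:23 AM–12:47 PM = 6 h 24 min; less 45 min break → 5 h 39 min
Sat: 5:32 AM–3:24 PM = 9 h 52 min; less 20 min break → 9 h 32 min
Sun: 6:51 AM–3:13 PM = 8 h 22 min; less 15 min break → 8 h 7 min
Total: 8 h 43 min + 10 h 11 min + 6 h 54 min + 5 h 39 min + 9 h 32 min + 8 h 7 min = 49 h 6 min.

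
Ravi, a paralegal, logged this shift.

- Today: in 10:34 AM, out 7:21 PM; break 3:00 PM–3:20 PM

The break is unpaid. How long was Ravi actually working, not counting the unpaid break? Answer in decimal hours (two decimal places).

Today: 10:34 AM–7:21 PM = 8 h 47 min; less 20 min break → 8 h 27 min

8.45 hours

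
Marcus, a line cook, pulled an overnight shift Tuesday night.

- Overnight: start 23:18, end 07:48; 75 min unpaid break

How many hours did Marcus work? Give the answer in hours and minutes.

Overnight: 23:18 → midnight = 0 h 42 min; midnight → 07:48 = 7 h 48 min; span 8 h 30 min; less 75 min break → 7 h 15 min

7 h 15 min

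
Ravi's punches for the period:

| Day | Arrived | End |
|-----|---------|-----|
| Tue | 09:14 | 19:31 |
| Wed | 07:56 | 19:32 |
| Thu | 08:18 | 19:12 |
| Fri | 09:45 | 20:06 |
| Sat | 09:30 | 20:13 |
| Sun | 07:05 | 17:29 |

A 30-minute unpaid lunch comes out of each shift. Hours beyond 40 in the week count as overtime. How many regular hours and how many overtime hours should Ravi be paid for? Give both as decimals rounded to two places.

Regular 40.00 hours, overtime 21.25 hours

Tue: 09:14–19:31 = 10 h 17 min; less 30 min break → 9 h 47 min
Wed: 07:56–19:32 = 11 h 36 min; less 30 min break → 11 h 6 min
Thu: 08:18–19:12 = 10 h 54 min; less 30 min break → 10 h 24 min
Fri: 09:45–20:06 = 10 h 21 min; less 30 min break → 9 h 51 min
Sat: 09:30–20:13 = 10 h 43 min; less 30 min break → 10 h 13 min
Sun: 07:05–17:29 = 10 h 24 min; less 30 min break → 9 h 54 min
Total worked: 61 h 15 min = 61.25 h.
Threshold 40 h → overtime 21 h 15 min, regular 40 h 0 min.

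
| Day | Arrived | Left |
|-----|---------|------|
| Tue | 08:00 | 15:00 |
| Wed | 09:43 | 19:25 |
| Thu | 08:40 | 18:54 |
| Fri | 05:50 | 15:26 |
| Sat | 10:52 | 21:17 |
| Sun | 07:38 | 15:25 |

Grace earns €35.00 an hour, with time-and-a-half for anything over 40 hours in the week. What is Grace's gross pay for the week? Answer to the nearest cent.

Tue: 08:00–15:00 = 7 h 0 min
Wed: 09:43–19:25 = 9 h 42 min
Thu: 08:40–18:54 = 10 h 14 min
Fri: 05:50–15:26 = 9 h 36 min
Sat: 10:52–21:17 = 10 h 25 min
Sun: 07:38–15:25 = 7 h 47 min
Total worked: 54 h 44 min = 3284 min.
Regular 40 h 0 min = 2400 min at €35.00/h; overtime 14 h 44 min = 884 min at €52.50/h.
Pay = (2400 × €35.00 + 884 × €52.50) ÷ 60 = €2173.50.

€2173.50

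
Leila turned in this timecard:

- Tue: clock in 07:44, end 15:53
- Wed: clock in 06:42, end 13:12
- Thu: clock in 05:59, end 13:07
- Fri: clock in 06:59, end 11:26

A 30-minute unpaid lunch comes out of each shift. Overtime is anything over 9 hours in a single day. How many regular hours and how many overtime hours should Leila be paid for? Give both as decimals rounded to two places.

Tue: 07:44–15:53 = 8 h 9 min; less 30 min break → 7 h 39 min
Wed: 06:42–13:12 = 6 h 30 min; less 30 min break → 6 h 0 min
Thu: 05:59–13:07 = 7 h 8 min; less 30 min break → 6 h 38 min
Fri: 06:59–11:26 = 4 h 27 min; less 30 min break → 3 h 57 min
Tue reg 7 h 39 min / OT 0 h 0 min; Wed reg 6 h 0 min / OT 0 h 0 min; Thu reg 6 h 38 min / OT 0 h 0 min; Fri reg 3 h 57 min / OT 0 h 0 min.
Totals: regular 24 h 14 min, overtime 0 h 0 min.

Regular 24.23 hours, overtime 0.00 hours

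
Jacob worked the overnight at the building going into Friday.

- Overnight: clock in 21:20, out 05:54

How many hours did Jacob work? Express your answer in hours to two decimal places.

8.57 hours

Overnight: 21:20 → midnight = 2 h 40 min; midnight → 05:54 = 5 h 54 min; span 8 h 34 min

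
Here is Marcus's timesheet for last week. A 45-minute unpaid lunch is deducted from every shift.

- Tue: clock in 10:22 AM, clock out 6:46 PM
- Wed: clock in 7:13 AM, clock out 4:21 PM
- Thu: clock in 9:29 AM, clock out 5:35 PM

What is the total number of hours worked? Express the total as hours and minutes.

23 h 23 min

Tue: 10:22 AM–6:46 PM = 8 h 24 min; less 45 min break → 7 h 39 min
Wed: 7:13 AM–4:21 PM = 9 h 8 min; less 45 min break → 8 h 23 min
Thu: 9:29 AM–5:35 PM = 8 h 6 min; less 45 min break → 7 h 21 min
Total: 7 h 39 min + 8 h 23 min + 7 h 21 min = 23 h 23 min.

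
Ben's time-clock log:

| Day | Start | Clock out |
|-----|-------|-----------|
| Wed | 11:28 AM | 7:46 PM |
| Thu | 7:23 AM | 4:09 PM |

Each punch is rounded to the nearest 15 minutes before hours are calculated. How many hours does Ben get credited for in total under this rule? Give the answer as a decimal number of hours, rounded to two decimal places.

Wed: in 11:28 AM→11:30 AM, out 7:46 PM→7:45 PM; 8 h 15 min
Thu: in 7:23 AM→7:30 AM, out 4:09 PM→4:15 PM; 8 h 45 min
Total credited: 17 h 0 min.

17.00 hours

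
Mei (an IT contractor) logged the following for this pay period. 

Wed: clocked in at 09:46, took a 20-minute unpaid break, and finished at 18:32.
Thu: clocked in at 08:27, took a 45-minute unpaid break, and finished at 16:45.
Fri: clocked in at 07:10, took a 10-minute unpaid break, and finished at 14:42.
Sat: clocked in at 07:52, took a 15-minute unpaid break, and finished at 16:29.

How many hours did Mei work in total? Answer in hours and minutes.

31 h 43 min

Wed: 09:46–18:32 = 8 h 46 min; less 20 min break → 8 h 26 min
Thu: 08:27–16:45 = 8 h 18 min; less 45 min break → 7 h 33 min
Fri: 07:10–14:42 = 7 h 32 min; less 10 min break → 7 h 22 min
Sat: 07:52–16:29 = 8 h 37 min; less 15 min break → 8 h 22 min
Total: 8 h 26 min + 7 h 33 min + 7 h 22 min + 8 h 22 min = 31 h 43 min.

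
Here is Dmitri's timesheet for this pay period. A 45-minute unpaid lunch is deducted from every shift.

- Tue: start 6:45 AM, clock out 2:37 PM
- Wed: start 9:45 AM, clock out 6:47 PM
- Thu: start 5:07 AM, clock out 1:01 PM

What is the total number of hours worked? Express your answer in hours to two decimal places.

Tue: 6:45 AM–2:37 PM = 7 h 52 min; less 45 min break → 7 h 7 min
Wed: 9:45 AM–6:47 PM = 9 h 2 min; less 45 min break → 8 h 17 min
Thu: 5:07 AM–1:01 PM = 7 h 54 min; less 45 min break → 7 h 9 min
Total: 7 h 7 min + 8 h 17 min + 7 h 9 min = 22 h 33 min.

22.55 hours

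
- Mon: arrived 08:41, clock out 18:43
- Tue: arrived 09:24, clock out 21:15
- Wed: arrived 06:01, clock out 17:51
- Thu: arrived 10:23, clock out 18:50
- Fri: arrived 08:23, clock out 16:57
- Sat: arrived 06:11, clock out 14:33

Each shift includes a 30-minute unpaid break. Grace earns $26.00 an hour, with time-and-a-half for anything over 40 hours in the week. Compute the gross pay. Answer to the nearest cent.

$1667.90

Mon: 08:41–18:43 = 10 h 2 min; less 30 min break → 9 h 32 min
Tue: 09:24–21:15 = 11 h 51 min; less 30 min break → 11 h 21 min
Wed: 06:01–17:51 = 11 h 50 min; less 30 min break → 11 h 20 min
Thu: 10:23–18:50 = 8 h 27 min; less 30 min break → 7 h 57 min
Fri: 08:23–16:57 = 8 h 34 min; less 30 min break → 8 h 4 min
Sat: 06:11–14:33 = 8 h 22 min; less 30 min break → 7 h 52 min
Total worked: 56 h 6 min = 3366 min.
Regular 40 h 0 min = 2400 min at $26.00/h; overtime 16 h 6 min = 966 min at $39.00/h.
Pay = (2400 × $26.00 + 966 × $39.00) ÷ 60 = $1667.90.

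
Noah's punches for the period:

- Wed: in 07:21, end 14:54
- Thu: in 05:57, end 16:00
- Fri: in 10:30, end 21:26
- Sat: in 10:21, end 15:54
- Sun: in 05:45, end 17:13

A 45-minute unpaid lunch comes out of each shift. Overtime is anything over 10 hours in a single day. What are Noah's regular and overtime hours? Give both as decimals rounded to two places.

Wed: 07:21–14:54 = 7 h 33 min; less 45 min break → 6 h 48 min
Thu: 05:57–16:00 = 10 h 3 min; less 45 min break → 9 h 18 min
Fri: 10:30–21:26 = 10 h 56 min; less 45 min break → 10 h 11 min
Sat: 10:21–15:54 = 5 h 33 min; less 45 min break → 4 h 48 min
Sun: 05:45–17:13 = 11 h 28 min; less 45 min break → 10 h 43 min
Wed reg 6 h 48 min / OT 0 h 0 min; Thu reg 9 h 18 min / OT 0 h 0 min; Fri reg 10 h 0 min / OT 0 h 11 min; Sat reg 4 h 48 min / OT 0 h 0 min; Sun reg 10 h 0 min / OT 0 h 43 min.
Totals: regular 40 h 54 min, overtime 0 h 54 min.

Regular 40.90 hours, overtime 0.90 hours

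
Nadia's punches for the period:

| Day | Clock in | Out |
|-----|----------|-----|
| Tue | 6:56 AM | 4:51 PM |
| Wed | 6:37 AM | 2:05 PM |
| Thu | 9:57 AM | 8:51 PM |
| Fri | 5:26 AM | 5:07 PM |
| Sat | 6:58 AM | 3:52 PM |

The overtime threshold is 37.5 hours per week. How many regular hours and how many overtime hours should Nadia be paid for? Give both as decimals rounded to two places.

Regular 37.50 hours, overtime 11.37 hours

Tue: 6:56 AM–4:51 PM = 9 h 55 min
Wed: 6:37 AM–2:05 PM = 7 h 28 min
Thu: 9:57 AM–8:51 PM = 10 h 54 min
Fri: 5:26 AM–5:07 PM = 11 h 41 min
Sat: 6:58 AM–3:52 PM = 8 h 54 min
Total worked: 48 h 52 min = 48.87 h.
Threshold 37.5 h → overtime 11 h 22 min, regular 37 h 30 min.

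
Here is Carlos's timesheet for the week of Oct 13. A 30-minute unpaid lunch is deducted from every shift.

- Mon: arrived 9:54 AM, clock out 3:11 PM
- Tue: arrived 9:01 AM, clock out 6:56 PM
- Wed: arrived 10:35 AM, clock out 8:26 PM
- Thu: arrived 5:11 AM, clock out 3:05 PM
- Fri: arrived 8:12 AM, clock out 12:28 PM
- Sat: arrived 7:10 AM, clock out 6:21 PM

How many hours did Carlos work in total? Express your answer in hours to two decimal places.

47.40 hours

Mon: 9:54 AM–3:11 PM = 5 h 17 min; less 30 min break → 4 h 47 min
Tue: 9:01 AM–6:56 PM = 9 h 55 min; less 30 min break → 9 h 25 min
Wed: 10:35 AM–8:26 PM = 9 h 51 min; less 30 min break → 9 h 21 min
Thu: 5:11 AM–3:05 PM = 9 h 54 min; less 30 min break → 9 h 24 min
Fri: 8:12 AM–12:28 PM = 4 h 16 min; less 30 min break → 3 h 46 min
Sat: 7:10 AM–6:21 PM = 11 h 11 min; less 30 min break → 10 h 41 min
Total: 4 h 47 min + 9 h 25 min + 9 h 21 min + 9 h 24 min + 3 h 46 min + 10 h 41 min = 47 h 24 min.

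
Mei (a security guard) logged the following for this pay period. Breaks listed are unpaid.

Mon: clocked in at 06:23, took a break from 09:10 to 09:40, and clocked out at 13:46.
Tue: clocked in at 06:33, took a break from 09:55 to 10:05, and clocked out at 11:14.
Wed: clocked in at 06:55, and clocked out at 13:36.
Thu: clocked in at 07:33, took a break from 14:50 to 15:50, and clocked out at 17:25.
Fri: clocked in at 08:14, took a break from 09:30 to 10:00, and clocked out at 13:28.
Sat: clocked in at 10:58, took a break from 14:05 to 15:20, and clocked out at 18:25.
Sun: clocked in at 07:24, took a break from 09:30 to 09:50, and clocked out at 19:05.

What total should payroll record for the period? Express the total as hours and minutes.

49 h 14 min

Mon: 06:23–13:46 = 7 h 23 min; less 30 min break → 6 h 53 min
Tue: 06:33–11:14 = 4 h 41 min; less 10 min break → 4 h 31 min
Wed: 06:55–13:36 = 6 h 41 min
Thu: 07:33–17:25 = 9 h 52 min; less 60 min break → 8 h 52 min
Fri: 08:14–13:28 = 5 h 14 min; less 30 min break → 4 h 44 min
Sat: 10:58–18:25 = 7 h 27 min; less 75 min break → 6 h 12 min
Sun: 07:24–19:05 = 11 h 41 min; less 20 min break → 11 h 21 min
Total: 6 h 53 min + 4 h 31 min + 6 h 41 min + 8 h 52 min + 4 h 44 min + 6 h 12 min + 11 h 21 min = 49 h 14 min.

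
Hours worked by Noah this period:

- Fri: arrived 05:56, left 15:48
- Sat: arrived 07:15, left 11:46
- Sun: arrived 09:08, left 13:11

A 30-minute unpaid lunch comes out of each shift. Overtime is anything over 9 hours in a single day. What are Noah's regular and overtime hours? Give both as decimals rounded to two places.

Fri: 05:56–15:48 = 9 h 52 min; less 30 min break → 9 h 22 min
Sat: 07:15–11:46 = 4 h 31 min; less 30 min break → 4 h 1 min
Sun: 09:08–13:11 = 4 h 3 min; less 30 min break → 3 h 33 min
Fri reg 9 h 0 min / OT 0 h 22 min; Sat reg 4 h 1 min / OT 0 h 0 min; Sun reg 3 h 33 min / OT 0 h 0 min.
Totals: regular 16 h 34 min, overtime 0 h 22 min.

Regular 16.57 hours, overtime 0.37 hours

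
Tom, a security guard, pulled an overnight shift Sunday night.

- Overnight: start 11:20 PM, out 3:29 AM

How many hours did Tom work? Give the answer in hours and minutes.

4 h 9 min

Overnight: 11:20 PM → midnight = 0 h 40 min; midnight → 3:29 AM = 3 h 29 min; span 4 h 9 min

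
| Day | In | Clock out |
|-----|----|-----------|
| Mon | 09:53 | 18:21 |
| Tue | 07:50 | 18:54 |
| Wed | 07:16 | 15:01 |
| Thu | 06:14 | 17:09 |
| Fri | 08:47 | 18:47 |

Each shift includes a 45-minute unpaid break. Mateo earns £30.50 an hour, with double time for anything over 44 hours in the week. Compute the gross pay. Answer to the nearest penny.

£1369.45

Mon: 09:53–18:21 = 8 h 28 min; less 45 min break → 7 h 43 min
Tue: 07:50–18:54 = 11 h 4 min; less 45 min break → 10 h 19 min
Wed: 07:16–15:01 = 7 h 45 min; less 45 min break → 7 h 0 min
Thu: 06:14–17:09 = 10 h 55 min; less 45 min break → 10 h 10 min
Fri: 08:47–18:47 = 10 h 0 min; less 45 min break → 9 h 15 min
Total worked: 44 h 27 min = 2667 min.
Regular 44 h 0 min = 2640 min at £30.50/h; overtime 0 h 27 min = 27 min at £61.00/h.
Pay = (2640 × £30.50 + 27 × £61.00) ÷ 60 = £1369.45.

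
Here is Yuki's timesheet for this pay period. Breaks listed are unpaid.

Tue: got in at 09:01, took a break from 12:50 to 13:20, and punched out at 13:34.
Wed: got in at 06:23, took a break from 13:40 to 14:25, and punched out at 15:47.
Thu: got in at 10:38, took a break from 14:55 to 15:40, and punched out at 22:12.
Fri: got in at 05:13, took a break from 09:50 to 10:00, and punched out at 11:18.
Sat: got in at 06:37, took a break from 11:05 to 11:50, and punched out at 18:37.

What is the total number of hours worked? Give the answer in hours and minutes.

40 h 41 min

Tue: 09:01–13:34 = 4 h 33 min; less 30 min break → 4 h 3 min
Wed: 06:23–15:47 = 9 h 24 min; less 45 min break → 8 h 39 min
Thu: 10:38–22:12 = 11 h 34 min; less 45 min break → 10 h 49 min
Fri: 05:13–11:18 = 6 h 5 min; less 10 min break → 5 h 55 min
Sat: 06:37–18:37 = 12 h 0 min; less 45 min break → 11 h 15 min
Total: 4 h 3 min + 8 h 39 min + 10 h 49 min + 5 h 55 min + 11 h 15 min = 40 h 41 min.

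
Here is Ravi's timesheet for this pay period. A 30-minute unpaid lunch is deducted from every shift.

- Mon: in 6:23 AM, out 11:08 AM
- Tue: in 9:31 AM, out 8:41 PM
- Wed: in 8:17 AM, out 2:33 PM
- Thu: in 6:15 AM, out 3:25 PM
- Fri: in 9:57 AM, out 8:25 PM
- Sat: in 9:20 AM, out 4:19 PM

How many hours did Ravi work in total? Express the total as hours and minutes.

Mon: 6:23 AM–11:08 AM = 4 h 45 min; less 30 min break → 4 h 15 min
Tue: 9:31 AM–8:41 PM = 11 h 10 min; less 30 min break → 10 h 40 min
Wed: 8:17 AM–2:33 PM = 6 h 16 min; less 30 min break → 5 h 46 min
Thu: 6:15 AM–3:25 PM = 9 h 10 min; less 30 min break → 8 h 40 min
Fri: 9:57 AM–8:25 PM = 10 h 28 min; less 30 min break → 9 h 58 min
Sat: 9:20 AM–4:19 PM = 6 h 59 min; less 30 min break → 6 h 29 min
Total: 4 h 15 min + 10 h 40 min + 5 h 46 min + 8 h 40 min + 9 h 58 min + 6 h 29 min = 45 h 48 min.

45 h 48 min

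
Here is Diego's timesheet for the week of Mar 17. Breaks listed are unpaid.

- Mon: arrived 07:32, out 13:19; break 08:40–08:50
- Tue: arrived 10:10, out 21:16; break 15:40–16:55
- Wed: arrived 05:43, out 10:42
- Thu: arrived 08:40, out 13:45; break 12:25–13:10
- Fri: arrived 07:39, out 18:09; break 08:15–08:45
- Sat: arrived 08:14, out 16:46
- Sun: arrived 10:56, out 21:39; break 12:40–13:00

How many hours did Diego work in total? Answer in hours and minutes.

53 h 42 min

Mon: 07:32–13:19 = 5 h 47 min; less 10 min break → 5 h 37 min
Tue: 10:10–21:16 = 11 h 6 min; less 75 min break → 9 h 51 min
Wed: 05:43–10:42 = 4 h 59 min
Thu: 08:40–13:45 = 5 h 5 min; less 45 min break → 4 h 20 min
Fri: 07:39–18:09 = 10 h 30 min; less 30 min break → 10 h 0 min
Sat: 08:14–16:46 = 8 h 32 min
Sun: 10:56–21:39 = 10 h 43 min; less 20 min break → 10 h 23 min
Total: 5 h 37 min + 9 h 51 min + 4 h 59 min + 4 h 20 min + 10 h 0 min + 8 h 32 min + 10 h 23 min = 53 h 42 min.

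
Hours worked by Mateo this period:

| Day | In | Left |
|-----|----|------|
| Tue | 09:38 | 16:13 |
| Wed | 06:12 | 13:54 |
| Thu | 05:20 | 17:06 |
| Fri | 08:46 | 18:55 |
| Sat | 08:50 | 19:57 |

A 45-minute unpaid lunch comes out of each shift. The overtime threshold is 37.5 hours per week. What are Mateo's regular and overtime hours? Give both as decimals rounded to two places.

Regular 37.50 hours, overtime 6.07 hours

Tue: 09:38–16:13 = 6 h 35 min; less 45 min break → 5 h 50 min
Wed: 06:12–13:54 = 7 h 42 min; less 45 min break → 6 h 57 min
Thu: 05:20–17:06 = 11 h 46 min; less 45 min break → 11 h 1 min
Fri: 08:46–18:55 = 10 h 9 min; less 45 min break → 9 h 24 min
Sat: 08:50–19:57 = 11 h 7 min; less 45 min break → 10 h 22 min
Total worked: 43 h 34 min = 43.57 h.
Threshold 37.5 h → overtime 6 h 4 min, regular 37 h 30 min.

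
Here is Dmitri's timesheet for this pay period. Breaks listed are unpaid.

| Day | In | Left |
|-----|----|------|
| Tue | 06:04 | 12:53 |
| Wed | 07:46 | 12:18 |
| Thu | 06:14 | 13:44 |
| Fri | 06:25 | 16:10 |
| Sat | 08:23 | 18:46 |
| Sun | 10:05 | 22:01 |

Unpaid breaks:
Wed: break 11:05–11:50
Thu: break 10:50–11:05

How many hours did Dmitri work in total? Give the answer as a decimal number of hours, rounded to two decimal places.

Tue: 06:04–12:53 = 6 h 49 min
Wed: 07:46–12:18 = 4 h 32 min; less 45 min break → 3 h 47 min
Thu: 06:14–13:44 = 7 h 30 min; less 15 min break → 7 h 15 min
Fri: 06:25–16:10 = 9 h 45 min
Sat: 08:23–18:46 = 10 h 23 min
Sun: 10:05–22:01 = 11 h 56 min
Total: 6 h 49 min + 3 h 47 min + 7 h 15 min + 9 h 45 min + 10 h 23 min + 11 h 56 min = 49 h 55 min.

49.92 hours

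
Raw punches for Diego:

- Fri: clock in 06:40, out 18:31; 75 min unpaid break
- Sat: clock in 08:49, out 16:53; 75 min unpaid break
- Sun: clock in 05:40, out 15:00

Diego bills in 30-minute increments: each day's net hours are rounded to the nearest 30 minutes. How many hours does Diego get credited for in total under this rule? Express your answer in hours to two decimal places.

27.00 hours

Fri: 06:40–18:31 = 11 h 51 min − 75 min = 10 h 36 min → rounds to 10 h 30 min
Sat: 08:49–16:53 = 8 h 4 min − 75 min = 6 h 49 min → rounds to 7 h 0 min
Sun: 05:40–15:00 = 9 h 20 min → rounds to 9 h 30 min
Total credited: 27 h 0 min.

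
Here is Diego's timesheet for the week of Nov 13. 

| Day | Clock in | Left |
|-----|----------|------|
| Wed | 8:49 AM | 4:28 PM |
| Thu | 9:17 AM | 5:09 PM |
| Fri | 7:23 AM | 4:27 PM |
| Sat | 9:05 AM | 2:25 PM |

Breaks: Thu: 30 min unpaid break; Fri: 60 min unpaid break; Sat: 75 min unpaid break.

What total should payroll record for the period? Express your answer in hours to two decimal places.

Wed: 8:49 AM–4:28 PM = 7 h 39 min
Thu: 9:17 AM–5:09 PM = 7 h 52 min; less 30 min break → 7 h 22 min
Fri: 7:23 AM–4:27 PM = 9 h 4 min; less 60 min break → 8 h 4 min
Sat: 9:05 AM–2:25 PM = 5 h 20 min; less 75 min break → 4 h 5 min
Total: 7 h 39 min + 7 h 22 min + 8 h 4 min + 4 h 5 min = 27 h 10 min.

27.17 hours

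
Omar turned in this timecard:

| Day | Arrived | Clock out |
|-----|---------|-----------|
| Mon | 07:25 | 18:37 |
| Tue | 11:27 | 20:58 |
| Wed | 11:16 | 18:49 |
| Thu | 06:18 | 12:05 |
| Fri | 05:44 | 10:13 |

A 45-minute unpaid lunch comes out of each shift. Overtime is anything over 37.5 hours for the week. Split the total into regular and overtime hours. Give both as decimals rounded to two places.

Mon: 07:25–18:37 = 11 h 12 min; less 45 min break → 10 h 27 min
Tue: 11:27–20:58 = 9 h 31 min; less 45 min break → 8 h 46 min
Wed: 11:16–18:49 = 7 h 33 min; less 45 min break → 6 h 48 min
Thu: 06:18–12:05 = 5 h 47 min; less 45 min break → 5 h 2 min
Fri: 05:44–10:13 = 4 h 29 min; less 45 min break → 3 h 44 min
Total worked: 34 h 47 min = 34.78 h.
Threshold 37.5 h → overtime 0 h 0 min, regular 34 h 47 min.

Regular 34.78 hours, overtime 0.00 hours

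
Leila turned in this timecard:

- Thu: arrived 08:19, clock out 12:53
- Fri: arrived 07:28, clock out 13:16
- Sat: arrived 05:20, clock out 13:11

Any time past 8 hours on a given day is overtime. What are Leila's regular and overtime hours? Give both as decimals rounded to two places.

Thu: 08:19–12:53 = 4 h 34 min
Fri: 07:28–13:16 = 5 h 48 min
Sat: 05:20–13:11 = 7 h 51 min
Thu reg 4 h 34 min / OT 0 h 0 min; Fri reg 5 h 48 min / OT 0 h 0 min; Sat reg 7 h 51 min / OT 0 h 0 min.
Totals: regular 18 h 13 min, overtime 0 h 0 min.

Regular 18.22 hours, overtime 0.00 hours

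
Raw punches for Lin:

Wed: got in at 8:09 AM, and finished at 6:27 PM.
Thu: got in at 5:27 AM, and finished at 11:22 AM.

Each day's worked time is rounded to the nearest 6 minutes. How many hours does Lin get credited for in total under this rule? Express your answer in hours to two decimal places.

Wed: 8:09 AM–6:27 PM = 10 h 18 min → rounds to 10 h 18 min
Thu: 5:27 AM–11:22 AM = 5 h 55 min → rounds to 5 h 54 min
Total credited: 16 h 12 min.

16.20 hours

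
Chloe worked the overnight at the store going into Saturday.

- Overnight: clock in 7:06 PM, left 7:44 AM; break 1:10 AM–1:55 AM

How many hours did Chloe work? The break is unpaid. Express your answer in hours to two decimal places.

Overnight: 7:06 PM → midnight = 4 h 54 min; midnight → 7:44 AM = 7 h 44 min; span 12 h 38 min; less 45 min break → 11 h 53 min

11.88 hours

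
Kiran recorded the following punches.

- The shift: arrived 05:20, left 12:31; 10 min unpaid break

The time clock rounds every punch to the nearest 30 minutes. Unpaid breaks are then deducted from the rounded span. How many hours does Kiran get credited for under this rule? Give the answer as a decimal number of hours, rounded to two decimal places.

6.83 hours

The shift: in 05:20→05:30, out 12:31→12:30; 7 h 0 min − 10 min = 6 h 50 min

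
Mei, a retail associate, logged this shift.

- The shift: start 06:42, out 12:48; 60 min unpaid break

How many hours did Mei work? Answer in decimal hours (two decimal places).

5.10 hours

The shift: 06:42–12:48 = 6 h 6 min; less 60 min break → 5 h 6 min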